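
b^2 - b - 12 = (b - 4)*(b + 3)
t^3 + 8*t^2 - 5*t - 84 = (t - 3)*(t + 4)*(t + 7)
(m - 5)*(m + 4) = m^2 - m - 20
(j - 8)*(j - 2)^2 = j^3 - 12*j^2 + 36*j - 32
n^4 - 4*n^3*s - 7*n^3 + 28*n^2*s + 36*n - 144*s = (n - 6)*(n - 3)*(n + 2)*(n - 4*s)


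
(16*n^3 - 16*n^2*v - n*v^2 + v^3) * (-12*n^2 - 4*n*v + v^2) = -192*n^5 + 128*n^4*v + 92*n^3*v^2 - 24*n^2*v^3 - 5*n*v^4 + v^5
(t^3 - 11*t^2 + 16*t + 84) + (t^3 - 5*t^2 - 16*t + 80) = 2*t^3 - 16*t^2 + 164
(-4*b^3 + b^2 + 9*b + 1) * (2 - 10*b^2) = 40*b^5 - 10*b^4 - 98*b^3 - 8*b^2 + 18*b + 2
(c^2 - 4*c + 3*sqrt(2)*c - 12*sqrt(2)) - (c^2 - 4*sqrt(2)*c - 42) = -4*c + 7*sqrt(2)*c - 12*sqrt(2) + 42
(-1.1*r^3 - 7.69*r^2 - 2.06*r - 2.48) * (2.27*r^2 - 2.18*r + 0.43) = -2.497*r^5 - 15.0583*r^4 + 11.615*r^3 - 4.4455*r^2 + 4.5206*r - 1.0664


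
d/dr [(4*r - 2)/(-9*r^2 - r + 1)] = 2*(18*r^2 - 18*r + 1)/(81*r^4 + 18*r^3 - 17*r^2 - 2*r + 1)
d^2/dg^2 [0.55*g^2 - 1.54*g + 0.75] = 1.10000000000000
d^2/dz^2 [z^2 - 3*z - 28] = 2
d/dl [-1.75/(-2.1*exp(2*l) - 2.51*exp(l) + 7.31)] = (-7.35*exp(l) - 4.3925)*exp(l)/(2.1*exp(2*l) + 2.51*exp(l) - 7.31)^2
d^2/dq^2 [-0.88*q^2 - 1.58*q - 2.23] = -1.76000000000000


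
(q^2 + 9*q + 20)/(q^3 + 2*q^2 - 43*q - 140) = 1/(q - 7)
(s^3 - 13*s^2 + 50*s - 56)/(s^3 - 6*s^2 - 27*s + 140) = (s - 2)/(s + 5)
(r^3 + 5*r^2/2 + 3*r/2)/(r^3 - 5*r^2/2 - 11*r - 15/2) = r/(r - 5)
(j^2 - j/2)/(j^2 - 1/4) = 2*j/(2*j + 1)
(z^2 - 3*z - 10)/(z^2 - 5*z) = (z + 2)/z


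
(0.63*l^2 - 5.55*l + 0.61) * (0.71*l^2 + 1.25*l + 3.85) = 0.4473*l^4 - 3.153*l^3 - 4.0789*l^2 - 20.605*l + 2.3485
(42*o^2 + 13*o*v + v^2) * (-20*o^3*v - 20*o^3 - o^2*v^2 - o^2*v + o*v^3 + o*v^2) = -840*o^5*v - 840*o^5 - 302*o^4*v^2 - 302*o^4*v + 9*o^3*v^3 + 9*o^3*v^2 + 12*o^2*v^4 + 12*o^2*v^3 + o*v^5 + o*v^4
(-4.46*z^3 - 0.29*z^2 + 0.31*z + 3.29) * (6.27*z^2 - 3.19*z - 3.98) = -27.9642*z^5 + 12.4091*z^4 + 20.6196*z^3 + 20.7936*z^2 - 11.7289*z - 13.0942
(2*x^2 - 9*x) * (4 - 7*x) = -14*x^3 + 71*x^2 - 36*x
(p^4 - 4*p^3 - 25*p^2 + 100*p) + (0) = p^4 - 4*p^3 - 25*p^2 + 100*p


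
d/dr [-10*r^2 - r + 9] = -20*r - 1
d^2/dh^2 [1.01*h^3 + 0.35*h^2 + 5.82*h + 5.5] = 6.06*h + 0.7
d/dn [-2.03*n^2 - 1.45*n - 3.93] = -4.06*n - 1.45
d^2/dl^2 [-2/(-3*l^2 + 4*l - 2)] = 4*(-9*l^2 + 12*l + 4*(3*l - 2)^2 - 6)/(3*l^2 - 4*l + 2)^3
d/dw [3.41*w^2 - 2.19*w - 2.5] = 6.82*w - 2.19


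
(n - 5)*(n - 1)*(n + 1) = n^3 - 5*n^2 - n + 5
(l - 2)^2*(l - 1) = l^3 - 5*l^2 + 8*l - 4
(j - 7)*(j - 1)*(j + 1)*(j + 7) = j^4 - 50*j^2 + 49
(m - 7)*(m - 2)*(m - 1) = m^3 - 10*m^2 + 23*m - 14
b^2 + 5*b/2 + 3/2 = (b + 1)*(b + 3/2)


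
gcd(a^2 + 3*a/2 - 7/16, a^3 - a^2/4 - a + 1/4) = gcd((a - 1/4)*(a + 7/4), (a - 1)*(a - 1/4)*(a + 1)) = a - 1/4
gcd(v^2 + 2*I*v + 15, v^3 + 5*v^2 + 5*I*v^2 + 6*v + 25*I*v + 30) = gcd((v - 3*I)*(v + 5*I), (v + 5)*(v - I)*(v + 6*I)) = 1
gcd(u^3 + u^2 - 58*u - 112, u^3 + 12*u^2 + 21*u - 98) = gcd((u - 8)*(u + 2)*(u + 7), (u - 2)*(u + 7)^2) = u + 7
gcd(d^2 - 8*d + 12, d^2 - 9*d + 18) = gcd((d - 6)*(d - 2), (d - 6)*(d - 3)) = d - 6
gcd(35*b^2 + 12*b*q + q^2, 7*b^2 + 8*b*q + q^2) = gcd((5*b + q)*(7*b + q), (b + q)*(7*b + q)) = 7*b + q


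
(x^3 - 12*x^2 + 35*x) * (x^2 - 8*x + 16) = x^5 - 20*x^4 + 147*x^3 - 472*x^2 + 560*x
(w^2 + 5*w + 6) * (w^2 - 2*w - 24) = w^4 + 3*w^3 - 28*w^2 - 132*w - 144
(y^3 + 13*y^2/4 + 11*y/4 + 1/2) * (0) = 0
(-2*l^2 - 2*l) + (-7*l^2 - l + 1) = -9*l^2 - 3*l + 1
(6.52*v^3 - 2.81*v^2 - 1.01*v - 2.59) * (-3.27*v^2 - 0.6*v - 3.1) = -21.3204*v^5 + 5.2767*v^4 - 15.2233*v^3 + 17.7863*v^2 + 4.685*v + 8.029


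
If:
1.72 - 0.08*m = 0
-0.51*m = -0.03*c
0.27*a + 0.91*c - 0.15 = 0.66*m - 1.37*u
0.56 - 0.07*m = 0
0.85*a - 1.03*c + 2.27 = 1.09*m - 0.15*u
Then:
No Solution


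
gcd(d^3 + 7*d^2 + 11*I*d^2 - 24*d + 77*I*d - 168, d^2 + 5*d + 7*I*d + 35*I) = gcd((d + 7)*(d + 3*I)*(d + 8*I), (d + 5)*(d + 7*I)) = 1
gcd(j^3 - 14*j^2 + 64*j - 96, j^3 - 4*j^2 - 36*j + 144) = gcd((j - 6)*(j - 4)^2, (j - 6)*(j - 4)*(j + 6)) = j^2 - 10*j + 24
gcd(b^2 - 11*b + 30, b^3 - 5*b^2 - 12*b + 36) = b - 6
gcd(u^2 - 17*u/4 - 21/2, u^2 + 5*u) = 1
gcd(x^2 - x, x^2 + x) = x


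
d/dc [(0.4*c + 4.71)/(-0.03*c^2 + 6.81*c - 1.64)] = (0.012*c^2 + 0.2826*c - 32.7311)/(0.0009*c^4 - 0.4086*c^3 + 46.4745*c^2 - 22.3368*c + 2.6896)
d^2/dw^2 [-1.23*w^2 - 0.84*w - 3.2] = -2.46000000000000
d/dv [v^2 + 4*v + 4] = 2*v + 4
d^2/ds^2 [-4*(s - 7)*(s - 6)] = -8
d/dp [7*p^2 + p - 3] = 14*p + 1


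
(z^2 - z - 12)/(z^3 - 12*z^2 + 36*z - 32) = (z^2 - z - 12)/(z^3 - 12*z^2 + 36*z - 32)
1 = 1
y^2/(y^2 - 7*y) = y/(y - 7)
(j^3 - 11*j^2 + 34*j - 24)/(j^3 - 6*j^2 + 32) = (j^2 - 7*j + 6)/(j^2 - 2*j - 8)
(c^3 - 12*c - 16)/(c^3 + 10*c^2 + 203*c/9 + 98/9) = 9*(c^3 - 12*c - 16)/(9*c^3 + 90*c^2 + 203*c + 98)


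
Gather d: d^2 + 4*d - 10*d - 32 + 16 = d^2 - 6*d - 16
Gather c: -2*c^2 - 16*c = -2*c^2 - 16*c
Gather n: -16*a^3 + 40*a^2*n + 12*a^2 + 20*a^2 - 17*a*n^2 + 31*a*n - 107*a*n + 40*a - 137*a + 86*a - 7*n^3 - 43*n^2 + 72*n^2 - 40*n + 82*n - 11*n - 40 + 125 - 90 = -16*a^3 + 32*a^2 - 11*a - 7*n^3 + n^2*(29 - 17*a) + n*(40*a^2 - 76*a + 31) - 5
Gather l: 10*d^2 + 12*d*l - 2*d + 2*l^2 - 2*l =10*d^2 - 2*d + 2*l^2 + l*(12*d - 2)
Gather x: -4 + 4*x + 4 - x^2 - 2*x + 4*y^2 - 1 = -x^2 + 2*x + 4*y^2 - 1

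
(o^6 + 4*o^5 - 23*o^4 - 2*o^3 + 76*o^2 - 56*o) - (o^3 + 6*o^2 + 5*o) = o^6 + 4*o^5 - 23*o^4 - 3*o^3 + 70*o^2 - 61*o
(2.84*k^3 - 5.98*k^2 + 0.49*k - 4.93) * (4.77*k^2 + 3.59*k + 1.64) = 13.5468*k^5 - 18.329*k^4 - 14.4733*k^3 - 31.5642*k^2 - 16.8951*k - 8.0852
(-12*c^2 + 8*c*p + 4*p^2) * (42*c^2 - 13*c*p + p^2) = -504*c^4 + 492*c^3*p + 52*c^2*p^2 - 44*c*p^3 + 4*p^4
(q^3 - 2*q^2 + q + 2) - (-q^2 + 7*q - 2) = q^3 - q^2 - 6*q + 4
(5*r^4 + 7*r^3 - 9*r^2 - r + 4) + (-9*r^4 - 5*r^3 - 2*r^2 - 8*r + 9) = -4*r^4 + 2*r^3 - 11*r^2 - 9*r + 13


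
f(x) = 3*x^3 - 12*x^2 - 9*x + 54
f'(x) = 9*x^2 - 24*x - 9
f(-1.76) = 16.31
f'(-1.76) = 61.12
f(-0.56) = 54.75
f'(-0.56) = 7.26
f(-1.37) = 36.09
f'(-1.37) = 40.77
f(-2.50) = -45.38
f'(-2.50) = 107.25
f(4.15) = 24.40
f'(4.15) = 46.40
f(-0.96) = 48.93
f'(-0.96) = 22.33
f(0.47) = 47.43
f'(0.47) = -18.29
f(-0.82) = 51.66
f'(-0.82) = 16.73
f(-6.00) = -972.00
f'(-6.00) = 459.00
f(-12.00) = -6750.00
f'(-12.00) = 1575.00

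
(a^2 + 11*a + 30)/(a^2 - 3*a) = (a^2 + 11*a + 30)/(a*(a - 3))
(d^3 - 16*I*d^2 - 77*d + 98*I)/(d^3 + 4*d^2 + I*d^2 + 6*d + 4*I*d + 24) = (d^2 - 14*I*d - 49)/(d^2 + d*(4 + 3*I) + 12*I)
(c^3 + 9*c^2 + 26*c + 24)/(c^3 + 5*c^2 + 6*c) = (c + 4)/c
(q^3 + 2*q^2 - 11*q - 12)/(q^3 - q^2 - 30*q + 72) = (q^2 + 5*q + 4)/(q^2 + 2*q - 24)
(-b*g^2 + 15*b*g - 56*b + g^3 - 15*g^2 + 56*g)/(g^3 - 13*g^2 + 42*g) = (-b*g + 8*b + g^2 - 8*g)/(g*(g - 6))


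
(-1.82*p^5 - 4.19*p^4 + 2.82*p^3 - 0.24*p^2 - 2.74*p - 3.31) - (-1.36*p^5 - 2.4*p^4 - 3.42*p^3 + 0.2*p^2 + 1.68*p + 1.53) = -0.46*p^5 - 1.79*p^4 + 6.24*p^3 - 0.44*p^2 - 4.42*p - 4.84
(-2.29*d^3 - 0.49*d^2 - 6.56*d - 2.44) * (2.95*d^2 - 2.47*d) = -6.7555*d^5 + 4.2108*d^4 - 18.1417*d^3 + 9.0052*d^2 + 6.0268*d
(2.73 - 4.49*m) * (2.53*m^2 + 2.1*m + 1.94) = -11.3597*m^3 - 2.5221*m^2 - 2.9776*m + 5.2962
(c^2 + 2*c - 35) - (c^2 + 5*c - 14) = -3*c - 21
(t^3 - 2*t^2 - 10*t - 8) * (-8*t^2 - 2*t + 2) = -8*t^5 + 14*t^4 + 86*t^3 + 80*t^2 - 4*t - 16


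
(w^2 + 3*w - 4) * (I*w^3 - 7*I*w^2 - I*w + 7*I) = I*w^5 - 4*I*w^4 - 26*I*w^3 + 32*I*w^2 + 25*I*w - 28*I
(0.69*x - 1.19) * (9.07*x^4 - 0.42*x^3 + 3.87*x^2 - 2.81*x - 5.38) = 6.2583*x^5 - 11.0831*x^4 + 3.1701*x^3 - 6.5442*x^2 - 0.3683*x + 6.4022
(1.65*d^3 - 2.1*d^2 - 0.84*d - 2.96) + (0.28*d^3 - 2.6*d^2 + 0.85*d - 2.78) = 1.93*d^3 - 4.7*d^2 + 0.01*d - 5.74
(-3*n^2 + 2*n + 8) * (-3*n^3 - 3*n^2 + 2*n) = 9*n^5 + 3*n^4 - 36*n^3 - 20*n^2 + 16*n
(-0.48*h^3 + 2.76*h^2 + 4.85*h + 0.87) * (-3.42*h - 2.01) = 1.6416*h^4 - 8.4744*h^3 - 22.1346*h^2 - 12.7239*h - 1.7487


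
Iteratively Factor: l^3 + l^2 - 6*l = (l + 3)*(l^2 - 2*l) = (l - 2)*(l + 3)*(l)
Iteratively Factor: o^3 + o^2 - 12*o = (o - 3)*(o^2 + 4*o) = o*(o - 3)*(o + 4)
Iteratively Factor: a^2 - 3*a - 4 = (a - 4)*(a + 1)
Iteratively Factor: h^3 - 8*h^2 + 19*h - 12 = (h - 4)*(h^2 - 4*h + 3) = (h - 4)*(h - 1)*(h - 3)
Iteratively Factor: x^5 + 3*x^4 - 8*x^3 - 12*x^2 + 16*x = (x)*(x^4 + 3*x^3 - 8*x^2 - 12*x + 16) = x*(x - 2)*(x^3 + 5*x^2 + 2*x - 8) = x*(x - 2)*(x + 4)*(x^2 + x - 2) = x*(x - 2)*(x + 2)*(x + 4)*(x - 1)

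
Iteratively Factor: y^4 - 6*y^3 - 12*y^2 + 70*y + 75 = (y + 3)*(y^3 - 9*y^2 + 15*y + 25) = (y - 5)*(y + 3)*(y^2 - 4*y - 5) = (y - 5)^2*(y + 3)*(y + 1)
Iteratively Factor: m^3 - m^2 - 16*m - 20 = (m + 2)*(m^2 - 3*m - 10) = (m + 2)^2*(m - 5)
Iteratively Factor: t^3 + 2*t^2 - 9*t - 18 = (t - 3)*(t^2 + 5*t + 6) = (t - 3)*(t + 3)*(t + 2)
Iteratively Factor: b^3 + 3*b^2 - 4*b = (b - 1)*(b^2 + 4*b) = (b - 1)*(b + 4)*(b)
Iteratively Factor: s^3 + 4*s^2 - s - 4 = (s + 4)*(s^2 - 1) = (s - 1)*(s + 4)*(s + 1)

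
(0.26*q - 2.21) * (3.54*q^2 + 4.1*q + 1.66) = 0.9204*q^3 - 6.7574*q^2 - 8.6294*q - 3.6686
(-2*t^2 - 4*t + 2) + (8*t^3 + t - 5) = 8*t^3 - 2*t^2 - 3*t - 3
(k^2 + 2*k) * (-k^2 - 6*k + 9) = -k^4 - 8*k^3 - 3*k^2 + 18*k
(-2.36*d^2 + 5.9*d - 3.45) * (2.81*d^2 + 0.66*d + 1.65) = -6.6316*d^4 + 15.0214*d^3 - 9.6945*d^2 + 7.458*d - 5.6925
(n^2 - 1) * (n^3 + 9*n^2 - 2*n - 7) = n^5 + 9*n^4 - 3*n^3 - 16*n^2 + 2*n + 7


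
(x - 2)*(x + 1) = x^2 - x - 2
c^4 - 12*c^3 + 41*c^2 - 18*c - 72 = (c - 6)*(c - 4)*(c - 3)*(c + 1)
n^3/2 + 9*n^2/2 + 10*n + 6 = (n/2 + 1/2)*(n + 2)*(n + 6)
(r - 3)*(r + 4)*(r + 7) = r^3 + 8*r^2 - 5*r - 84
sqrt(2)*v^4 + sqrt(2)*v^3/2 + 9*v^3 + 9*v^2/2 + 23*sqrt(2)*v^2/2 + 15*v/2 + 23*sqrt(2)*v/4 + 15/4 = (v + 1/2)*(v + 3*sqrt(2)/2)*(v + 5*sqrt(2)/2)*(sqrt(2)*v + 1)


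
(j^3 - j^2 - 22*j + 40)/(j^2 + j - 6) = (j^2 + j - 20)/(j + 3)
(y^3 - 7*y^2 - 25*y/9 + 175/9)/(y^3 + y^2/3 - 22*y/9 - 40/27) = 3*(3*y^2 - 16*y - 35)/(9*y^2 + 18*y + 8)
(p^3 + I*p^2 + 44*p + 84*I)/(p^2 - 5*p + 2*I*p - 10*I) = (p^2 - I*p + 42)/(p - 5)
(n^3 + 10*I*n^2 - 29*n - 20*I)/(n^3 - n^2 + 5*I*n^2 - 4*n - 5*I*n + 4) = (n + 5*I)/(n - 1)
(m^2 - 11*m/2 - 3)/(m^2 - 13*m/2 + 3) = (2*m + 1)/(2*m - 1)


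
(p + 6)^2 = p^2 + 12*p + 36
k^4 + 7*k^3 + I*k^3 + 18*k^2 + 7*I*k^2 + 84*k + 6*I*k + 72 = (k + 1)*(k + 6)*(k - 3*I)*(k + 4*I)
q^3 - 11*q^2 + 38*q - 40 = (q - 5)*(q - 4)*(q - 2)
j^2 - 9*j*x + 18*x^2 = (j - 6*x)*(j - 3*x)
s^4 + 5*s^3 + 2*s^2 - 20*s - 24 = (s - 2)*(s + 2)^2*(s + 3)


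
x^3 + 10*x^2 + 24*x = x*(x + 4)*(x + 6)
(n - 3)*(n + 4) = n^2 + n - 12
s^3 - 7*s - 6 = (s - 3)*(s + 1)*(s + 2)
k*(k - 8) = k^2 - 8*k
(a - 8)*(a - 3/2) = a^2 - 19*a/2 + 12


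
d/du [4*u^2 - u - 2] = 8*u - 1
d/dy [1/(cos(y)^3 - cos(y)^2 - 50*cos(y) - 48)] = (3*cos(y)^2 - 2*cos(y) - 50)*sin(y)/(-cos(y)^3 + cos(y)^2 + 50*cos(y) + 48)^2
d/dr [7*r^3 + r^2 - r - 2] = 21*r^2 + 2*r - 1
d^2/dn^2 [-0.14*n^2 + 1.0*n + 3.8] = -0.280000000000000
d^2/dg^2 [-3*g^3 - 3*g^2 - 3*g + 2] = -18*g - 6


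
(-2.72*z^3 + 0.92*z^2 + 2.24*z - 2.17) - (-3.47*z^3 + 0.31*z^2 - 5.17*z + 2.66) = 0.75*z^3 + 0.61*z^2 + 7.41*z - 4.83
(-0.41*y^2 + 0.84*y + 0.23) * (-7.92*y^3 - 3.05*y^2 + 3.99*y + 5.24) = 3.2472*y^5 - 5.4023*y^4 - 6.0195*y^3 + 0.5017*y^2 + 5.3193*y + 1.2052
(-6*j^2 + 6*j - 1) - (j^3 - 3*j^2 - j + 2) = -j^3 - 3*j^2 + 7*j - 3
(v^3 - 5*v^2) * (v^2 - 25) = v^5 - 5*v^4 - 25*v^3 + 125*v^2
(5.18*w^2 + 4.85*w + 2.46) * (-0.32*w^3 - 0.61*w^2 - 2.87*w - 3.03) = -1.6576*w^5 - 4.7118*w^4 - 18.6123*w^3 - 31.1155*w^2 - 21.7557*w - 7.4538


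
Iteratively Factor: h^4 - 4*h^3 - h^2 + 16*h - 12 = (h - 1)*(h^3 - 3*h^2 - 4*h + 12) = (h - 1)*(h + 2)*(h^2 - 5*h + 6) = (h - 2)*(h - 1)*(h + 2)*(h - 3)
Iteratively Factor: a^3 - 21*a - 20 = (a + 1)*(a^2 - a - 20) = (a - 5)*(a + 1)*(a + 4)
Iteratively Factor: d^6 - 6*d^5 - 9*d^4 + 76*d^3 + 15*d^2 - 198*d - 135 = (d + 1)*(d^5 - 7*d^4 - 2*d^3 + 78*d^2 - 63*d - 135) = (d - 3)*(d + 1)*(d^4 - 4*d^3 - 14*d^2 + 36*d + 45) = (d - 3)*(d + 1)^2*(d^3 - 5*d^2 - 9*d + 45) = (d - 3)^2*(d + 1)^2*(d^2 - 2*d - 15) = (d - 3)^2*(d + 1)^2*(d + 3)*(d - 5)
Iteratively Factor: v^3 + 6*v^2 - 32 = (v - 2)*(v^2 + 8*v + 16) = (v - 2)*(v + 4)*(v + 4)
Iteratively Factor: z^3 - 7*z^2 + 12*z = (z - 4)*(z^2 - 3*z) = (z - 4)*(z - 3)*(z)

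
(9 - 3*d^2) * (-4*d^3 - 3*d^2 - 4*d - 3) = 12*d^5 + 9*d^4 - 24*d^3 - 18*d^2 - 36*d - 27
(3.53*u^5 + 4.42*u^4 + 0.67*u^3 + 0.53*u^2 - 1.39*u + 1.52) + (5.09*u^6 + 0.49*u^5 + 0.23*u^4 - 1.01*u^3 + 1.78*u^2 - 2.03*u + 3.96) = 5.09*u^6 + 4.02*u^5 + 4.65*u^4 - 0.34*u^3 + 2.31*u^2 - 3.42*u + 5.48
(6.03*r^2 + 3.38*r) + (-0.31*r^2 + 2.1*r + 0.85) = 5.72*r^2 + 5.48*r + 0.85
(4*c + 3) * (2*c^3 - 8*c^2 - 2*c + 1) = 8*c^4 - 26*c^3 - 32*c^2 - 2*c + 3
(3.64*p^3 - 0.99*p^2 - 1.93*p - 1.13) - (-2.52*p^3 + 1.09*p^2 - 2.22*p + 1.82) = 6.16*p^3 - 2.08*p^2 + 0.29*p - 2.95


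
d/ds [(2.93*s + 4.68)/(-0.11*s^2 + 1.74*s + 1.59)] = (0.3223*s^2 + 1.0296*s - 3.4845)/(0.0121*s^4 - 0.3828*s^3 + 2.6778*s^2 + 5.5332*s + 2.5281)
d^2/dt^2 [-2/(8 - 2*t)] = 2/(t - 4)^3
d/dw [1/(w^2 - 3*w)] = (3 - 2*w)/(w^2*(w - 3)^2)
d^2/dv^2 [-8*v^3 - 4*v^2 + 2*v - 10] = -48*v - 8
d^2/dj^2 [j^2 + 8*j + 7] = 2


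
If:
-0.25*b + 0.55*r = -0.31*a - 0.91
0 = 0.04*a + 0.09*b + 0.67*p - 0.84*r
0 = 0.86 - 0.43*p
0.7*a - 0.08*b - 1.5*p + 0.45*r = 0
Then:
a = 3.88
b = 16.17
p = 2.00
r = 3.51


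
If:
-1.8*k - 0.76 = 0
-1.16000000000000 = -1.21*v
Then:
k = -0.42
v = 0.96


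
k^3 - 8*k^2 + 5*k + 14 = (k - 7)*(k - 2)*(k + 1)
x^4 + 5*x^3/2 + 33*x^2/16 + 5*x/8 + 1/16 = (x + 1/4)^2*(x + 1)^2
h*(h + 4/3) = h^2 + 4*h/3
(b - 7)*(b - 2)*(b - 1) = b^3 - 10*b^2 + 23*b - 14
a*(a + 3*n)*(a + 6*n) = a^3 + 9*a^2*n + 18*a*n^2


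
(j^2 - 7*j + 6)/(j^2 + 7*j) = (j^2 - 7*j + 6)/(j*(j + 7))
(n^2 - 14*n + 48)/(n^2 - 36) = (n - 8)/(n + 6)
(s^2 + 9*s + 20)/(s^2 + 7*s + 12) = (s + 5)/(s + 3)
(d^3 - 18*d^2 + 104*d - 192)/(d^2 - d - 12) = (d^2 - 14*d + 48)/(d + 3)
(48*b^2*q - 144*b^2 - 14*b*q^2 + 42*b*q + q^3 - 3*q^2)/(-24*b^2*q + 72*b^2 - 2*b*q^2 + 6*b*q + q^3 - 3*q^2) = (-8*b + q)/(4*b + q)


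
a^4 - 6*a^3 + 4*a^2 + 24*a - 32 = (a - 4)*(a - 2)^2*(a + 2)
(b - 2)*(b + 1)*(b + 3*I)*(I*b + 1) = I*b^4 - 2*b^3 - I*b^3 + 2*b^2 + I*b^2 + 4*b - 3*I*b - 6*I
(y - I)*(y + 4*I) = y^2 + 3*I*y + 4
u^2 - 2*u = u*(u - 2)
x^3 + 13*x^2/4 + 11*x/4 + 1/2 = (x + 1/4)*(x + 1)*(x + 2)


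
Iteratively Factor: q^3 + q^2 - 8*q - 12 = (q + 2)*(q^2 - q - 6) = (q - 3)*(q + 2)*(q + 2)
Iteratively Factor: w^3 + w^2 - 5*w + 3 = (w - 1)*(w^2 + 2*w - 3) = (w - 1)^2*(w + 3)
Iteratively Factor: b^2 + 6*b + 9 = (b + 3)*(b + 3)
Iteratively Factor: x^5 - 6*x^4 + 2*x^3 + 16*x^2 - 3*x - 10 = (x - 5)*(x^4 - x^3 - 3*x^2 + x + 2) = (x - 5)*(x - 1)*(x^3 - 3*x - 2) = (x - 5)*(x - 2)*(x - 1)*(x^2 + 2*x + 1) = (x - 5)*(x - 2)*(x - 1)*(x + 1)*(x + 1)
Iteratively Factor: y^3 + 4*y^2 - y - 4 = (y + 1)*(y^2 + 3*y - 4) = (y - 1)*(y + 1)*(y + 4)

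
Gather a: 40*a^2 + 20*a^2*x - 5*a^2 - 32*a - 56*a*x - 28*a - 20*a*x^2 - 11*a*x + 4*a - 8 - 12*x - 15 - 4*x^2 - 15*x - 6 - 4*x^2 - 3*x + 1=a^2*(20*x + 35) + a*(-20*x^2 - 67*x - 56) - 8*x^2 - 30*x - 28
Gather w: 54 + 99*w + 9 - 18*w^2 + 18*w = -18*w^2 + 117*w + 63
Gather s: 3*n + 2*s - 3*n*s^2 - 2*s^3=-3*n*s^2 + 3*n - 2*s^3 + 2*s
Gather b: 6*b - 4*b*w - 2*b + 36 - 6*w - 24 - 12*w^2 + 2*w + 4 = b*(4 - 4*w) - 12*w^2 - 4*w + 16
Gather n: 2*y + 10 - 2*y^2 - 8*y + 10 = -2*y^2 - 6*y + 20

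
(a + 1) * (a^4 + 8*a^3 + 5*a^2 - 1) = a^5 + 9*a^4 + 13*a^3 + 5*a^2 - a - 1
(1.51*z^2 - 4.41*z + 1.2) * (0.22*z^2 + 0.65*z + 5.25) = 0.3322*z^4 + 0.0113*z^3 + 5.325*z^2 - 22.3725*z + 6.3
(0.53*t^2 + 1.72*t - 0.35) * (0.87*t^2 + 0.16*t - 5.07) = 0.4611*t^4 + 1.5812*t^3 - 2.7164*t^2 - 8.7764*t + 1.7745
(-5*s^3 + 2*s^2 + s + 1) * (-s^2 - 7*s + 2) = 5*s^5 + 33*s^4 - 25*s^3 - 4*s^2 - 5*s + 2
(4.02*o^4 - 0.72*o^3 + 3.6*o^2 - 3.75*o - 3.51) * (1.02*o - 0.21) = 4.1004*o^5 - 1.5786*o^4 + 3.8232*o^3 - 4.581*o^2 - 2.7927*o + 0.7371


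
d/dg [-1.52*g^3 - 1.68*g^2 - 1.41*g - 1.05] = -4.56*g^2 - 3.36*g - 1.41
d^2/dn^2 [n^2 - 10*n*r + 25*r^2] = 2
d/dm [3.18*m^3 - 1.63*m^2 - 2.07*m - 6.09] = 9.54*m^2 - 3.26*m - 2.07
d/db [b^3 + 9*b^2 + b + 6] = 3*b^2 + 18*b + 1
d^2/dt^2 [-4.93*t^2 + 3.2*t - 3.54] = -9.86000000000000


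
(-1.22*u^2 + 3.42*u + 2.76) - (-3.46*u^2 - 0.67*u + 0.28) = 2.24*u^2 + 4.09*u + 2.48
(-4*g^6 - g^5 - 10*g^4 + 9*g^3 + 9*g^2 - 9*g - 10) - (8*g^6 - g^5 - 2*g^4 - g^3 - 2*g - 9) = -12*g^6 - 8*g^4 + 10*g^3 + 9*g^2 - 7*g - 1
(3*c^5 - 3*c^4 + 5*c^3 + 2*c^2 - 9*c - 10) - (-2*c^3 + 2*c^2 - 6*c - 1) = 3*c^5 - 3*c^4 + 7*c^3 - 3*c - 9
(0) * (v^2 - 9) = 0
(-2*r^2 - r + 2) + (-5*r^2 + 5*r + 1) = -7*r^2 + 4*r + 3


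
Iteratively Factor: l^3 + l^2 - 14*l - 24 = (l + 2)*(l^2 - l - 12) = (l + 2)*(l + 3)*(l - 4)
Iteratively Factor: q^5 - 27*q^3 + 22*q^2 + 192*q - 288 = (q - 3)*(q^4 + 3*q^3 - 18*q^2 - 32*q + 96) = (q - 3)*(q + 4)*(q^3 - q^2 - 14*q + 24) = (q - 3)*(q - 2)*(q + 4)*(q^2 + q - 12) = (q - 3)^2*(q - 2)*(q + 4)*(q + 4)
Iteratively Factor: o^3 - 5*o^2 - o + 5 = (o - 5)*(o^2 - 1) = (o - 5)*(o - 1)*(o + 1)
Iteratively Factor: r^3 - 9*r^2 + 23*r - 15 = (r - 1)*(r^2 - 8*r + 15) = (r - 3)*(r - 1)*(r - 5)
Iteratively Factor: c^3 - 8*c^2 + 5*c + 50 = (c - 5)*(c^2 - 3*c - 10) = (c - 5)^2*(c + 2)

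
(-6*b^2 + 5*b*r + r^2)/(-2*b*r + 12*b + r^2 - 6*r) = (6*b^2 - 5*b*r - r^2)/(2*b*r - 12*b - r^2 + 6*r)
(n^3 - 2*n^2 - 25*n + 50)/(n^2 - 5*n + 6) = (n^2 - 25)/(n - 3)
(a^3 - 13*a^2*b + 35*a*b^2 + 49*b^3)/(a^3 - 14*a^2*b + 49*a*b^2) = (a + b)/a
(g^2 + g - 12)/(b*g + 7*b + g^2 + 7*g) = (g^2 + g - 12)/(b*g + 7*b + g^2 + 7*g)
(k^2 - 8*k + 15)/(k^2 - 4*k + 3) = (k - 5)/(k - 1)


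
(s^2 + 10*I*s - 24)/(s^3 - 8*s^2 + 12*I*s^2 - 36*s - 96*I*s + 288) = (s + 4*I)/(s^2 + s*(-8 + 6*I) - 48*I)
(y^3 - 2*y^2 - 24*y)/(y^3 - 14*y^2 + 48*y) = (y + 4)/(y - 8)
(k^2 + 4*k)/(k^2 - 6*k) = (k + 4)/(k - 6)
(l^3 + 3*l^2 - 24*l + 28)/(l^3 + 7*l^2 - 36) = (l^2 + 5*l - 14)/(l^2 + 9*l + 18)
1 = 1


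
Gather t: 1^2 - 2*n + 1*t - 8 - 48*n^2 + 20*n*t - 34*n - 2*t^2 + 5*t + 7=-48*n^2 - 36*n - 2*t^2 + t*(20*n + 6)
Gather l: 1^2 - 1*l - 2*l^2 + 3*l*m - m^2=-2*l^2 + l*(3*m - 1) - m^2 + 1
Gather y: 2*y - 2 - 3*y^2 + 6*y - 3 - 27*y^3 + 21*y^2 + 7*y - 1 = -27*y^3 + 18*y^2 + 15*y - 6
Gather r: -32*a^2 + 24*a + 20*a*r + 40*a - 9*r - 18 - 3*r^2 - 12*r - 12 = -32*a^2 + 64*a - 3*r^2 + r*(20*a - 21) - 30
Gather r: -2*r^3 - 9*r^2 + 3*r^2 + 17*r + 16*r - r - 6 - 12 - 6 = -2*r^3 - 6*r^2 + 32*r - 24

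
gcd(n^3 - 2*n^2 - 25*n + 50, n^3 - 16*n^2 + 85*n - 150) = n - 5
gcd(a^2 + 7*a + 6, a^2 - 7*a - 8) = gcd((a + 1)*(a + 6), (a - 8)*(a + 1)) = a + 1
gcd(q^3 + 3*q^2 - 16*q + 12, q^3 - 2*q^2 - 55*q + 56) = q - 1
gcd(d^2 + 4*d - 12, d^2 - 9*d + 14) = d - 2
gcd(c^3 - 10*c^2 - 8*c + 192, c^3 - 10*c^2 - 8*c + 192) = c^3 - 10*c^2 - 8*c + 192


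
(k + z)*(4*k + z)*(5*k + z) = 20*k^3 + 29*k^2*z + 10*k*z^2 + z^3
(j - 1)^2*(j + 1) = j^3 - j^2 - j + 1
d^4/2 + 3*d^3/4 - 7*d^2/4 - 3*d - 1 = (d/2 + 1)*(d - 2)*(d + 1/2)*(d + 1)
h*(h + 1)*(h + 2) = h^3 + 3*h^2 + 2*h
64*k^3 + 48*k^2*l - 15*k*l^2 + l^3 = (-8*k + l)^2*(k + l)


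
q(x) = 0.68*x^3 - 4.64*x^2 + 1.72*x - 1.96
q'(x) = 2.04*x^2 - 9.28*x + 1.72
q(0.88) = -3.58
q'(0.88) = -4.87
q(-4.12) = -135.36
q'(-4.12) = 74.58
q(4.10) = -26.04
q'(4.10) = -2.04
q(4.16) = -26.15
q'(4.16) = -1.58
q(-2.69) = -53.40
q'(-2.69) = 41.44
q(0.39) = -1.95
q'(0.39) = -1.59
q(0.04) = -1.90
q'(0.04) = 1.35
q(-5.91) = -314.56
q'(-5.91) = 127.82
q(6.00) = -11.80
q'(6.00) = 19.48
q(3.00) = -20.20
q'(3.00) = -7.76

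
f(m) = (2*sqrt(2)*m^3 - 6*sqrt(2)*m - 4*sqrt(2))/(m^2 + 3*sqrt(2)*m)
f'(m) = (-2*m - 3*sqrt(2))*(2*sqrt(2)*m^3 - 6*sqrt(2)*m - 4*sqrt(2))/(m^2 + 3*sqrt(2)*m)^2 + (6*sqrt(2)*m^2 - 6*sqrt(2))/(m^2 + 3*sqrt(2)*m)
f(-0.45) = 1.23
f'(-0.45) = 6.37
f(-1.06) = 0.01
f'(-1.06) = -0.31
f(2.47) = 0.97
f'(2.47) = 2.08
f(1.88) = -0.24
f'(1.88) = 2.04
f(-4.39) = -321.07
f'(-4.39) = -2012.31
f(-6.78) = -48.23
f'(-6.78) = -3.94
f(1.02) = -2.11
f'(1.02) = 2.53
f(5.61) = 8.07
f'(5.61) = 2.42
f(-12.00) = -51.47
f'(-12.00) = 2.11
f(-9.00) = -46.51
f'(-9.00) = 0.91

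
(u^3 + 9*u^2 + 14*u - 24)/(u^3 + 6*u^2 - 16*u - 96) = (u - 1)/(u - 4)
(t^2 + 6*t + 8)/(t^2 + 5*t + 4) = (t + 2)/(t + 1)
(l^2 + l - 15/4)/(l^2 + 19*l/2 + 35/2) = (l - 3/2)/(l + 7)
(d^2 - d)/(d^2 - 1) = d/(d + 1)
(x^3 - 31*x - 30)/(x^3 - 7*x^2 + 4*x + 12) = (x + 5)/(x - 2)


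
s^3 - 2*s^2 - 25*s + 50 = (s - 5)*(s - 2)*(s + 5)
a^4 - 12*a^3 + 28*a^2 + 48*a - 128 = (a - 8)*(a - 4)*(a - 2)*(a + 2)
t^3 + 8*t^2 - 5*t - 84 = (t - 3)*(t + 4)*(t + 7)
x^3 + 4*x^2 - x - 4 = (x - 1)*(x + 1)*(x + 4)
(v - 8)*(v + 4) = v^2 - 4*v - 32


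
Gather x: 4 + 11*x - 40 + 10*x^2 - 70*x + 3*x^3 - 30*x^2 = 3*x^3 - 20*x^2 - 59*x - 36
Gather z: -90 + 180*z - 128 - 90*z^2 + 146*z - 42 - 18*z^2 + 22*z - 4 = -108*z^2 + 348*z - 264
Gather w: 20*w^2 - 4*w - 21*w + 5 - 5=20*w^2 - 25*w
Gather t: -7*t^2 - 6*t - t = -7*t^2 - 7*t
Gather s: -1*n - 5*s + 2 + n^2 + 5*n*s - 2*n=n^2 - 3*n + s*(5*n - 5) + 2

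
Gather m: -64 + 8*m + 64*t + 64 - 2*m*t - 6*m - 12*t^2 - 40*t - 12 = m*(2 - 2*t) - 12*t^2 + 24*t - 12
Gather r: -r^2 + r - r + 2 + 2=4 - r^2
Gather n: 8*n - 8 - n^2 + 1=-n^2 + 8*n - 7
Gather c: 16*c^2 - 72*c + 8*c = 16*c^2 - 64*c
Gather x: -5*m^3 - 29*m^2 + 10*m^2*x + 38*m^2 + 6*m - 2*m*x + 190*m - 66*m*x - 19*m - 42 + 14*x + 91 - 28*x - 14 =-5*m^3 + 9*m^2 + 177*m + x*(10*m^2 - 68*m - 14) + 35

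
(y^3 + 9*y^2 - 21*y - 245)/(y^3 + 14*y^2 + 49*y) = (y - 5)/y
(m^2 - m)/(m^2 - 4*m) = (m - 1)/(m - 4)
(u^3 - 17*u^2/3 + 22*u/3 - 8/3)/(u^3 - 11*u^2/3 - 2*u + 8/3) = (u - 1)/(u + 1)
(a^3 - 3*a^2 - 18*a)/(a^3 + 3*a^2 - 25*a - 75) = a*(a - 6)/(a^2 - 25)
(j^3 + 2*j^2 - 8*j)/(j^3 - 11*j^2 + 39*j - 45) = j*(j^2 + 2*j - 8)/(j^3 - 11*j^2 + 39*j - 45)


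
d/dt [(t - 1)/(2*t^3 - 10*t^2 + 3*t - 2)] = (2*t^3 - 10*t^2 + 3*t - (t - 1)*(6*t^2 - 20*t + 3) - 2)/(2*t^3 - 10*t^2 + 3*t - 2)^2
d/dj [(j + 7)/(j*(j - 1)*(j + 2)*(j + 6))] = (-3*j^4 - 42*j^3 - 151*j^2 - 56*j + 84)/(j^2*(j^6 + 14*j^5 + 57*j^4 + 32*j^3 - 152*j^2 - 96*j + 144))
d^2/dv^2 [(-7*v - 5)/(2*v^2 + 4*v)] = (v*(v + 2)*(21*v + 19) - 4*(v + 1)^2*(7*v + 5))/(v^3*(v + 2)^3)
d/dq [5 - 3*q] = -3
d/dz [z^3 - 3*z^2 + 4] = 3*z*(z - 2)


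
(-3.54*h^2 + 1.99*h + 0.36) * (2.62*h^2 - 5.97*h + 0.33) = -9.2748*h^4 + 26.3476*h^3 - 12.1053*h^2 - 1.4925*h + 0.1188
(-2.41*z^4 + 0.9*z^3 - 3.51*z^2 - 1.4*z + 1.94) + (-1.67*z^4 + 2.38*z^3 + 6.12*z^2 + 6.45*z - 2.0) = -4.08*z^4 + 3.28*z^3 + 2.61*z^2 + 5.05*z - 0.0600000000000001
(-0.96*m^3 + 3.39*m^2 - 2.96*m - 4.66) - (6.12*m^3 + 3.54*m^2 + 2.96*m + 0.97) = -7.08*m^3 - 0.15*m^2 - 5.92*m - 5.63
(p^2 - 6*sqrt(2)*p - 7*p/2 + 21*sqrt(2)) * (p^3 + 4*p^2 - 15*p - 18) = p^5 - 6*sqrt(2)*p^4 + p^4/2 - 29*p^3 - 3*sqrt(2)*p^3 + 69*p^2/2 + 174*sqrt(2)*p^2 - 207*sqrt(2)*p + 63*p - 378*sqrt(2)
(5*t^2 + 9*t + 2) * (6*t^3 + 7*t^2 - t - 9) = 30*t^5 + 89*t^4 + 70*t^3 - 40*t^2 - 83*t - 18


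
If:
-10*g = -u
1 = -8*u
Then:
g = -1/80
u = -1/8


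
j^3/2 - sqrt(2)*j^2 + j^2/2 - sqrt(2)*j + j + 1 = (j/2 + 1/2)*(j - sqrt(2))^2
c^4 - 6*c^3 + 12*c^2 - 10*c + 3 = (c - 3)*(c - 1)^3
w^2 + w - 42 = (w - 6)*(w + 7)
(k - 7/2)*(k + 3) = k^2 - k/2 - 21/2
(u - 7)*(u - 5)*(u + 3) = u^3 - 9*u^2 - u + 105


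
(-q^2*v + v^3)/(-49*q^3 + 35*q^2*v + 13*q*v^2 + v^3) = v*(q + v)/(49*q^2 + 14*q*v + v^2)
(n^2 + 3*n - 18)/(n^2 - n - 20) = (-n^2 - 3*n + 18)/(-n^2 + n + 20)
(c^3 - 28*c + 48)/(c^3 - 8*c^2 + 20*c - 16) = (c + 6)/(c - 2)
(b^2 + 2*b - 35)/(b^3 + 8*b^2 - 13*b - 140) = (b - 5)/(b^2 + b - 20)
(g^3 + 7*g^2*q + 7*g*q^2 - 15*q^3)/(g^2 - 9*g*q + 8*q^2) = (-g^2 - 8*g*q - 15*q^2)/(-g + 8*q)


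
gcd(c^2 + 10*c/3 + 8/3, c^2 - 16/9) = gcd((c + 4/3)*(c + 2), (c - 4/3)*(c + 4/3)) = c + 4/3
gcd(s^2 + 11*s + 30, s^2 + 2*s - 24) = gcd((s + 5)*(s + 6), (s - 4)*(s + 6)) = s + 6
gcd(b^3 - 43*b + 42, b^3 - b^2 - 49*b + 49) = b^2 + 6*b - 7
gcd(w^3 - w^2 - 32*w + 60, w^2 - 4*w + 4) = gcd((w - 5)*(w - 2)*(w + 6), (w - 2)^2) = w - 2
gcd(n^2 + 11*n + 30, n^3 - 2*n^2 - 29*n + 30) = n + 5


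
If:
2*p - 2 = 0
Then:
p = 1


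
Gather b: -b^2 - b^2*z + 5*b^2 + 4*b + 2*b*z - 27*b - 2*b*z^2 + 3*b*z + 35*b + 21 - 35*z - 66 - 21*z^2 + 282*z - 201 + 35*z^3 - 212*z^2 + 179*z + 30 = b^2*(4 - z) + b*(-2*z^2 + 5*z + 12) + 35*z^3 - 233*z^2 + 426*z - 216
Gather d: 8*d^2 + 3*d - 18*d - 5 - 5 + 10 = 8*d^2 - 15*d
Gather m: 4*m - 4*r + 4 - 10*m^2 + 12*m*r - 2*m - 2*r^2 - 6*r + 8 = -10*m^2 + m*(12*r + 2) - 2*r^2 - 10*r + 12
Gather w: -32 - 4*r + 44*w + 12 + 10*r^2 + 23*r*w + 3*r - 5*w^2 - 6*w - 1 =10*r^2 - r - 5*w^2 + w*(23*r + 38) - 21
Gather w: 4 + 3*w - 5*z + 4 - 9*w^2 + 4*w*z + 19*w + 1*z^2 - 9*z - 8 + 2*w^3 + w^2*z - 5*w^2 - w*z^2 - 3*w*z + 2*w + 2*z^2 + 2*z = 2*w^3 + w^2*(z - 14) + w*(-z^2 + z + 24) + 3*z^2 - 12*z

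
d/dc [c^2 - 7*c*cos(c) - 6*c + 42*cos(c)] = 7*c*sin(c) + 2*c - 42*sin(c) - 7*cos(c) - 6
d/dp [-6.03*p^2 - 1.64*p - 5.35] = -12.06*p - 1.64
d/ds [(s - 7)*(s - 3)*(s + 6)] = 3*s^2 - 8*s - 39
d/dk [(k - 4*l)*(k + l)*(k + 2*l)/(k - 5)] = (2*k^3 - k^2*l - 15*k^2 + 10*k*l + 8*l^3 + 50*l^2)/(k^2 - 10*k + 25)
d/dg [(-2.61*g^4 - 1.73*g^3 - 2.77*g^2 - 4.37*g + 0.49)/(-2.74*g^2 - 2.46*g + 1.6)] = (14.3028*g^5 + 24.002*g^4 - 8.1924*g^3 - 13.4636*g^2 - 6.1788*g - 5.7866)/(7.5076*g^4 + 13.4808*g^3 - 2.7164*g^2 - 7.872*g + 2.56)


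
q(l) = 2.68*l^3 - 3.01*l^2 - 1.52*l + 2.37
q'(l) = 8.04*l^2 - 6.02*l - 1.52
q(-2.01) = -28.50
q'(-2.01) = 43.06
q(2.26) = 14.50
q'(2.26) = 25.94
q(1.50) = 2.36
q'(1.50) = 7.54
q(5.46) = 340.57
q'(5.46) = 205.30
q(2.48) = 20.97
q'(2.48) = 33.00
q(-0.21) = 2.53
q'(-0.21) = 0.10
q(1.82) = 5.79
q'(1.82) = 14.16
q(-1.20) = -4.77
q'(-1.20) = 17.28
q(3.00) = 43.08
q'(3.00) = 52.78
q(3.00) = 43.08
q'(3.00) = 52.78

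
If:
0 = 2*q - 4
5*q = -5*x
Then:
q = 2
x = -2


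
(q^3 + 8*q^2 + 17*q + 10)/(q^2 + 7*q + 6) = (q^2 + 7*q + 10)/(q + 6)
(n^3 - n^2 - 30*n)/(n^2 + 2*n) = (n^2 - n - 30)/(n + 2)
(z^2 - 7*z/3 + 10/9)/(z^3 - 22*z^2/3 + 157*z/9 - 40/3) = (3*z - 2)/(3*z^2 - 17*z + 24)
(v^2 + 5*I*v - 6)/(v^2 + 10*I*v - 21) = (v + 2*I)/(v + 7*I)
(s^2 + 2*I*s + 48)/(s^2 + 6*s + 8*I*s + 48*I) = (s - 6*I)/(s + 6)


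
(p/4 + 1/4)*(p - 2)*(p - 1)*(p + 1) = p^4/4 - p^3/4 - 3*p^2/4 + p/4 + 1/2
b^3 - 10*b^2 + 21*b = b*(b - 7)*(b - 3)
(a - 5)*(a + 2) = a^2 - 3*a - 10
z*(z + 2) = z^2 + 2*z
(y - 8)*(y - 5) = y^2 - 13*y + 40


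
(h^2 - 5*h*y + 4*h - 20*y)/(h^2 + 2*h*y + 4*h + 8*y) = (h - 5*y)/(h + 2*y)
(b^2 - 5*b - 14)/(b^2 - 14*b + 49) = (b + 2)/(b - 7)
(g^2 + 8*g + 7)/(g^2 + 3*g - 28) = (g + 1)/(g - 4)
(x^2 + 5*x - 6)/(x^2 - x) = (x + 6)/x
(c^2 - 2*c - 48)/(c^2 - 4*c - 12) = (-c^2 + 2*c + 48)/(-c^2 + 4*c + 12)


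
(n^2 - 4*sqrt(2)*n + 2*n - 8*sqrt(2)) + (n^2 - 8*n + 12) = 2*n^2 - 6*n - 4*sqrt(2)*n - 8*sqrt(2) + 12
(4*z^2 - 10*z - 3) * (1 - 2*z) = -8*z^3 + 24*z^2 - 4*z - 3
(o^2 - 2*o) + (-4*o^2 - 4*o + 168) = -3*o^2 - 6*o + 168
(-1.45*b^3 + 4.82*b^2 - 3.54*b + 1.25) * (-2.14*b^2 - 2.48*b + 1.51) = 3.103*b^5 - 6.7188*b^4 - 6.5675*b^3 + 13.3824*b^2 - 8.4454*b + 1.8875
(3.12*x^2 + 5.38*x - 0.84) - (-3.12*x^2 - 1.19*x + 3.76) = 6.24*x^2 + 6.57*x - 4.6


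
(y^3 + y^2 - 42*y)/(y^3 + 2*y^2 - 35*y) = (y - 6)/(y - 5)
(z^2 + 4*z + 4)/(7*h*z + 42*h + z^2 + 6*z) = (z^2 + 4*z + 4)/(7*h*z + 42*h + z^2 + 6*z)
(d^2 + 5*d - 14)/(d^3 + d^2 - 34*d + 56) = 1/(d - 4)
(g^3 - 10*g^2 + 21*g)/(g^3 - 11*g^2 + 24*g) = (g - 7)/(g - 8)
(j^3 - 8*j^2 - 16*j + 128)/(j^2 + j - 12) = (j^2 - 12*j + 32)/(j - 3)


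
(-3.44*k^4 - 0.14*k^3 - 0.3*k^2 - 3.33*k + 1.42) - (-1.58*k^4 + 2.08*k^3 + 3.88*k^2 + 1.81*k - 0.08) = -1.86*k^4 - 2.22*k^3 - 4.18*k^2 - 5.14*k + 1.5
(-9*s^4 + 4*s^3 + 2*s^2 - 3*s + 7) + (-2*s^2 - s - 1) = -9*s^4 + 4*s^3 - 4*s + 6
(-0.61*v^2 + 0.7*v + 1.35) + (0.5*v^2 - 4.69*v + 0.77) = -0.11*v^2 - 3.99*v + 2.12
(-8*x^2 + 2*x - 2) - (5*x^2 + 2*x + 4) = -13*x^2 - 6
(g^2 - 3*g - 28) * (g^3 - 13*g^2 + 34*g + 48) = g^5 - 16*g^4 + 45*g^3 + 310*g^2 - 1096*g - 1344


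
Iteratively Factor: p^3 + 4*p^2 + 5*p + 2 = (p + 1)*(p^2 + 3*p + 2) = (p + 1)^2*(p + 2)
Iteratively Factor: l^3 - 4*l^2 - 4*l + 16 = (l - 2)*(l^2 - 2*l - 8) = (l - 4)*(l - 2)*(l + 2)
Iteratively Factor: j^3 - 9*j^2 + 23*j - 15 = (j - 3)*(j^2 - 6*j + 5) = (j - 3)*(j - 1)*(j - 5)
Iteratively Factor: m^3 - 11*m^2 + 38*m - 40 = (m - 4)*(m^2 - 7*m + 10) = (m - 4)*(m - 2)*(m - 5)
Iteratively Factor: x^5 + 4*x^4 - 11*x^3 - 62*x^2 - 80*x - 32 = (x + 1)*(x^4 + 3*x^3 - 14*x^2 - 48*x - 32) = (x + 1)*(x + 4)*(x^3 - x^2 - 10*x - 8) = (x + 1)*(x + 2)*(x + 4)*(x^2 - 3*x - 4) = (x - 4)*(x + 1)*(x + 2)*(x + 4)*(x + 1)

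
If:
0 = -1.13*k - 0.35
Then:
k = -0.31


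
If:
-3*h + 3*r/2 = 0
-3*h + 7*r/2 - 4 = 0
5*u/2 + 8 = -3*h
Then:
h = 1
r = 2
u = -22/5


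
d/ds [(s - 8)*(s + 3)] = 2*s - 5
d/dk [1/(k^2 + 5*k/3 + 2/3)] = 3*(-6*k - 5)/(3*k^2 + 5*k + 2)^2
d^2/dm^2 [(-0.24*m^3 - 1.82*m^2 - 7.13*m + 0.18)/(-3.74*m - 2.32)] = (6.714048*m^3 + 12.494592*m^2 + 7.75065599999999*m - 109.174768)/(52.313624*m^3 + 97.353696*m^2 + 60.390528*m + 12.487168)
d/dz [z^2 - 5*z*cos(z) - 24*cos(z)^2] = 5*z*sin(z) + 2*z + 24*sin(2*z) - 5*cos(z)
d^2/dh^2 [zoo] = 0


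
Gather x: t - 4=t - 4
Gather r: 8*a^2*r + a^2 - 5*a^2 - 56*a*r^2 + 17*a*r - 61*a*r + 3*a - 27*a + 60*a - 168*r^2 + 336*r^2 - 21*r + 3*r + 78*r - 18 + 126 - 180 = -4*a^2 + 36*a + r^2*(168 - 56*a) + r*(8*a^2 - 44*a + 60) - 72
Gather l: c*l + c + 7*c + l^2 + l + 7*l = 8*c + l^2 + l*(c + 8)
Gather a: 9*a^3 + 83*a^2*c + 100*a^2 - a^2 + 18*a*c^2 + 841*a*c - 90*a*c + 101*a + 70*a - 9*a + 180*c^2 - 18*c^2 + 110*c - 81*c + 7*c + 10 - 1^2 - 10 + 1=9*a^3 + a^2*(83*c + 99) + a*(18*c^2 + 751*c + 162) + 162*c^2 + 36*c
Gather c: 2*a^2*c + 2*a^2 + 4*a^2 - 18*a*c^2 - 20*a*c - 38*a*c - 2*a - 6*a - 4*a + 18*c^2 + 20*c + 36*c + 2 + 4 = 6*a^2 - 12*a + c^2*(18 - 18*a) + c*(2*a^2 - 58*a + 56) + 6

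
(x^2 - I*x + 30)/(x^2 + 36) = (x + 5*I)/(x + 6*I)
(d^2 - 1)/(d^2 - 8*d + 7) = (d + 1)/(d - 7)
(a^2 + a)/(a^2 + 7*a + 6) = a/(a + 6)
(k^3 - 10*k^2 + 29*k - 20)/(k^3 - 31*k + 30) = (k - 4)/(k + 6)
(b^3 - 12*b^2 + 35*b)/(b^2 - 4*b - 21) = b*(b - 5)/(b + 3)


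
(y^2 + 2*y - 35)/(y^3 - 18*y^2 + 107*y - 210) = (y + 7)/(y^2 - 13*y + 42)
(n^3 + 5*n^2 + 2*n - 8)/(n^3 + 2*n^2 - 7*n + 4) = (n + 2)/(n - 1)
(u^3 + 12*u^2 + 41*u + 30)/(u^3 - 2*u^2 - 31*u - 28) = (u^2 + 11*u + 30)/(u^2 - 3*u - 28)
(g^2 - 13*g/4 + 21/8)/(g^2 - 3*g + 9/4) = (4*g - 7)/(2*(2*g - 3))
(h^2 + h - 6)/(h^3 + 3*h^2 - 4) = (h^2 + h - 6)/(h^3 + 3*h^2 - 4)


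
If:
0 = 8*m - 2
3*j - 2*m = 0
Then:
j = 1/6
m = 1/4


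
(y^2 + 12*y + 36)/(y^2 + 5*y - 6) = (y + 6)/(y - 1)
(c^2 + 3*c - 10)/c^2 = 1 + 3/c - 10/c^2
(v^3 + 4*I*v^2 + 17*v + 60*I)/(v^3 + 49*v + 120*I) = (v - 4*I)/(v - 8*I)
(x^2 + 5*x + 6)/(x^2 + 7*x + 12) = (x + 2)/(x + 4)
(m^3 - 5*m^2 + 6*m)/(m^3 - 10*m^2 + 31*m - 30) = m/(m - 5)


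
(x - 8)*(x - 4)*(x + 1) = x^3 - 11*x^2 + 20*x + 32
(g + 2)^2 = g^2 + 4*g + 4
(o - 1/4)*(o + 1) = o^2 + 3*o/4 - 1/4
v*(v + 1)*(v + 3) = v^3 + 4*v^2 + 3*v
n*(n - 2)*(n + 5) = n^3 + 3*n^2 - 10*n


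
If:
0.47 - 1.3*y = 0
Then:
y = 0.36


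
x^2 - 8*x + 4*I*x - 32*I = (x - 8)*(x + 4*I)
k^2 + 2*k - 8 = (k - 2)*(k + 4)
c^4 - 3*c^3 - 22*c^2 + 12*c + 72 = (c - 6)*(c - 2)*(c + 2)*(c + 3)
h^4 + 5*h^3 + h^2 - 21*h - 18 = (h - 2)*(h + 1)*(h + 3)^2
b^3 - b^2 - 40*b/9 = b*(b - 8/3)*(b + 5/3)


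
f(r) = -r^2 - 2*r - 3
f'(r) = -2*r - 2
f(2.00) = -11.00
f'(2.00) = -6.00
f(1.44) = -7.95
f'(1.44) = -4.88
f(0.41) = -3.99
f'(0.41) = -2.82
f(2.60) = -14.96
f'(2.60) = -7.20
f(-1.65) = -2.42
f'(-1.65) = 1.30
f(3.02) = -18.16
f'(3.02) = -8.04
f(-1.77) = -2.59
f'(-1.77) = 1.54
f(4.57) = -33.02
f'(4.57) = -11.14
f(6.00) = -51.00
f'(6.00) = -14.00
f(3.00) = -18.00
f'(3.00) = -8.00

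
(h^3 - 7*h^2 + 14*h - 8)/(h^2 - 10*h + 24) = (h^2 - 3*h + 2)/(h - 6)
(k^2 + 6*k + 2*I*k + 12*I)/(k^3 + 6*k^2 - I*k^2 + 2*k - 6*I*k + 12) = (k + 2*I)/(k^2 - I*k + 2)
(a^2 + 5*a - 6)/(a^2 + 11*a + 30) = (a - 1)/(a + 5)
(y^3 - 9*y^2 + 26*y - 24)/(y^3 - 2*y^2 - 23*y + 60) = (y - 2)/(y + 5)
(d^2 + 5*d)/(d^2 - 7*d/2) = 2*(d + 5)/(2*d - 7)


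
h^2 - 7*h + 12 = (h - 4)*(h - 3)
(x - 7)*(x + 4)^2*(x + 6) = x^4 + 7*x^3 - 34*x^2 - 352*x - 672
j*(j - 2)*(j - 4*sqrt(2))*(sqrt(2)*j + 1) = sqrt(2)*j^4 - 7*j^3 - 2*sqrt(2)*j^3 - 4*sqrt(2)*j^2 + 14*j^2 + 8*sqrt(2)*j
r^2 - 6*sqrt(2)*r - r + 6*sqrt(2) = (r - 1)*(r - 6*sqrt(2))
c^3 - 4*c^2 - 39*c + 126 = (c - 7)*(c - 3)*(c + 6)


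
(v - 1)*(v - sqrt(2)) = v^2 - sqrt(2)*v - v + sqrt(2)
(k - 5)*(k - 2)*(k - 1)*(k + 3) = k^4 - 5*k^3 - 7*k^2 + 41*k - 30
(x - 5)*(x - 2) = x^2 - 7*x + 10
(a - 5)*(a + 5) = a^2 - 25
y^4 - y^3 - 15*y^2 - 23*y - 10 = (y - 5)*(y + 1)^2*(y + 2)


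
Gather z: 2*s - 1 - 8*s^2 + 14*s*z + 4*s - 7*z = -8*s^2 + 6*s + z*(14*s - 7) - 1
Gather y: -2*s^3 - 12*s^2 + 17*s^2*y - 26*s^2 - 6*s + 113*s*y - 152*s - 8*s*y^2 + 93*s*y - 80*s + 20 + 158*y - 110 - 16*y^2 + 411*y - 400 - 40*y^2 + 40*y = -2*s^3 - 38*s^2 - 238*s + y^2*(-8*s - 56) + y*(17*s^2 + 206*s + 609) - 490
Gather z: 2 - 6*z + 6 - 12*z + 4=12 - 18*z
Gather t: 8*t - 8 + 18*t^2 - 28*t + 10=18*t^2 - 20*t + 2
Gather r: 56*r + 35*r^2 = 35*r^2 + 56*r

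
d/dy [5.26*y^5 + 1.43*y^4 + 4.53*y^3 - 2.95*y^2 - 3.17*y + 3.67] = 26.3*y^4 + 5.72*y^3 + 13.59*y^2 - 5.9*y - 3.17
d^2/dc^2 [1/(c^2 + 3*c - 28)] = 2*(-c^2 - 3*c + (2*c + 3)^2 + 28)/(c^2 + 3*c - 28)^3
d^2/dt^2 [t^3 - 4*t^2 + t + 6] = 6*t - 8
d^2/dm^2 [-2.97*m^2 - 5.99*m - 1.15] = -5.94000000000000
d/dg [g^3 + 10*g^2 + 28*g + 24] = 3*g^2 + 20*g + 28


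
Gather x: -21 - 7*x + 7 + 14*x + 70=7*x + 56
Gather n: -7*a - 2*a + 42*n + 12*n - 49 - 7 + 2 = -9*a + 54*n - 54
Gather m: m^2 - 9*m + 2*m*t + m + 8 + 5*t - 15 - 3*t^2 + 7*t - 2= m^2 + m*(2*t - 8) - 3*t^2 + 12*t - 9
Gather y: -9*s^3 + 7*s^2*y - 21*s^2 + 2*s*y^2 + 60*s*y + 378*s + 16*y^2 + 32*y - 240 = -9*s^3 - 21*s^2 + 378*s + y^2*(2*s + 16) + y*(7*s^2 + 60*s + 32) - 240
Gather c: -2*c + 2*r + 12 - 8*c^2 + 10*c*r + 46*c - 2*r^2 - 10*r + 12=-8*c^2 + c*(10*r + 44) - 2*r^2 - 8*r + 24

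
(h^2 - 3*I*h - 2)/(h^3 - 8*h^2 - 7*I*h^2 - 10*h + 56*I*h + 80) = (h - I)/(h^2 - h*(8 + 5*I) + 40*I)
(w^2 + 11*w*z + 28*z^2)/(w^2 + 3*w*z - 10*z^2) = (w^2 + 11*w*z + 28*z^2)/(w^2 + 3*w*z - 10*z^2)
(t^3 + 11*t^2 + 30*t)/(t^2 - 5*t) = (t^2 + 11*t + 30)/(t - 5)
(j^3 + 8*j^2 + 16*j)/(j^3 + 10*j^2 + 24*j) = (j + 4)/(j + 6)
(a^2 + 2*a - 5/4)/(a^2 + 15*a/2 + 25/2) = (a - 1/2)/(a + 5)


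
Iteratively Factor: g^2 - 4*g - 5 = (g + 1)*(g - 5)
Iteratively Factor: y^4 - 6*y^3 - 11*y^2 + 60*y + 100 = (y + 2)*(y^3 - 8*y^2 + 5*y + 50) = (y - 5)*(y + 2)*(y^2 - 3*y - 10) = (y - 5)^2*(y + 2)*(y + 2)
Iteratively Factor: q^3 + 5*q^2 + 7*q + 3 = (q + 3)*(q^2 + 2*q + 1) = (q + 1)*(q + 3)*(q + 1)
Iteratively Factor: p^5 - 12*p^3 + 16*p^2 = (p)*(p^4 - 12*p^2 + 16*p) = p*(p + 4)*(p^3 - 4*p^2 + 4*p) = p*(p - 2)*(p + 4)*(p^2 - 2*p) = p^2*(p - 2)*(p + 4)*(p - 2)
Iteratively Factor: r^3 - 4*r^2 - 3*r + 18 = (r + 2)*(r^2 - 6*r + 9) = (r - 3)*(r + 2)*(r - 3)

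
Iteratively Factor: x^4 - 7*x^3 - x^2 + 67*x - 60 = (x + 3)*(x^3 - 10*x^2 + 29*x - 20) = (x - 4)*(x + 3)*(x^2 - 6*x + 5) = (x - 5)*(x - 4)*(x + 3)*(x - 1)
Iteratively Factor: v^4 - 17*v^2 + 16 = (v + 4)*(v^3 - 4*v^2 - v + 4) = (v - 1)*(v + 4)*(v^2 - 3*v - 4) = (v - 4)*(v - 1)*(v + 4)*(v + 1)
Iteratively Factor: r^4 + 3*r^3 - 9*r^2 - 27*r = (r)*(r^3 + 3*r^2 - 9*r - 27) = r*(r - 3)*(r^2 + 6*r + 9) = r*(r - 3)*(r + 3)*(r + 3)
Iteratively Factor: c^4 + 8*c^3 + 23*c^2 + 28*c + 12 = (c + 2)*(c^3 + 6*c^2 + 11*c + 6) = (c + 2)^2*(c^2 + 4*c + 3) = (c + 2)^2*(c + 3)*(c + 1)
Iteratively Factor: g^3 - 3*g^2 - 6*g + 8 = (g - 4)*(g^2 + g - 2) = (g - 4)*(g - 1)*(g + 2)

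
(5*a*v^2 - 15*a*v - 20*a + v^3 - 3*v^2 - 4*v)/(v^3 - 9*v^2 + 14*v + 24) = (5*a + v)/(v - 6)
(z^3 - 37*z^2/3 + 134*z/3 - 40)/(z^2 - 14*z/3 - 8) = (3*z^2 - 19*z + 20)/(3*z + 4)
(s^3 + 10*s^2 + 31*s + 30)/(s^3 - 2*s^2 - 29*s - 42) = (s + 5)/(s - 7)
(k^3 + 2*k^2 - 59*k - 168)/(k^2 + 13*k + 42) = (k^2 - 5*k - 24)/(k + 6)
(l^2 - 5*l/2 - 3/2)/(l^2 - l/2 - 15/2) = (2*l + 1)/(2*l + 5)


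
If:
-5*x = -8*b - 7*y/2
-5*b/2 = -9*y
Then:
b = 18*y/5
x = 323*y/50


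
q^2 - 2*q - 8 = (q - 4)*(q + 2)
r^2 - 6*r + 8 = (r - 4)*(r - 2)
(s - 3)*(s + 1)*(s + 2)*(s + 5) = s^4 + 5*s^3 - 7*s^2 - 41*s - 30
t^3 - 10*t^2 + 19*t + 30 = (t - 6)*(t - 5)*(t + 1)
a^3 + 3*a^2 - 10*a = a*(a - 2)*(a + 5)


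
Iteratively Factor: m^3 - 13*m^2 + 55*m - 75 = (m - 3)*(m^2 - 10*m + 25) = (m - 5)*(m - 3)*(m - 5)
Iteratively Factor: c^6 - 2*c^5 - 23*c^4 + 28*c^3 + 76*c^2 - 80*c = (c - 2)*(c^5 - 23*c^3 - 18*c^2 + 40*c) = c*(c - 2)*(c^4 - 23*c^2 - 18*c + 40) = c*(c - 5)*(c - 2)*(c^3 + 5*c^2 + 2*c - 8) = c*(c - 5)*(c - 2)*(c + 4)*(c^2 + c - 2) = c*(c - 5)*(c - 2)*(c + 2)*(c + 4)*(c - 1)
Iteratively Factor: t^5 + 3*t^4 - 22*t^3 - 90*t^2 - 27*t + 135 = (t + 3)*(t^4 - 22*t^2 - 24*t + 45) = (t + 3)^2*(t^3 - 3*t^2 - 13*t + 15) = (t + 3)^3*(t^2 - 6*t + 5) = (t - 1)*(t + 3)^3*(t - 5)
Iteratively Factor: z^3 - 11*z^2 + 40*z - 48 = (z - 3)*(z^2 - 8*z + 16) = (z - 4)*(z - 3)*(z - 4)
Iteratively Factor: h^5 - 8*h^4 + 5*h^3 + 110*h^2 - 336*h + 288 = (h - 2)*(h^4 - 6*h^3 - 7*h^2 + 96*h - 144) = (h - 2)*(h + 4)*(h^3 - 10*h^2 + 33*h - 36) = (h - 3)*(h - 2)*(h + 4)*(h^2 - 7*h + 12) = (h - 3)^2*(h - 2)*(h + 4)*(h - 4)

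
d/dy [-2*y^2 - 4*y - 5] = -4*y - 4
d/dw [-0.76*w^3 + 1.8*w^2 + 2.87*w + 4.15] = -2.28*w^2 + 3.6*w + 2.87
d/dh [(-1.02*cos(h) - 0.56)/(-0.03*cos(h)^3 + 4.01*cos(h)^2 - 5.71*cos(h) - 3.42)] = (0.0612*cos(h)^3 - 4.0398*cos(h)^2 - 4.4912*cos(h) - 0.2908)*sin(h)/(0.0009*cos(h)^6 - 0.2406*cos(h)^5 + 16.4227*cos(h)^4 - 45.589*cos(h)^3 + 5.17570000000001*cos(h)^2 + 39.0564*cos(h) + 11.6964)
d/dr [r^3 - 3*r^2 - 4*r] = 3*r^2 - 6*r - 4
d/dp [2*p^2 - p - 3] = 4*p - 1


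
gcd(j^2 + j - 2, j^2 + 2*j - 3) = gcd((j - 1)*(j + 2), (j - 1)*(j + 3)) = j - 1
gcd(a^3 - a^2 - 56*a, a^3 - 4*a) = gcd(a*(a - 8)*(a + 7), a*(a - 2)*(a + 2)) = a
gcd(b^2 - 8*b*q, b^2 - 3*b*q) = b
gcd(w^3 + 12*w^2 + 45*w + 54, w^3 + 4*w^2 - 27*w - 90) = w^2 + 9*w + 18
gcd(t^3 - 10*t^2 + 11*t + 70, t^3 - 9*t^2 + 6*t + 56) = t^2 - 5*t - 14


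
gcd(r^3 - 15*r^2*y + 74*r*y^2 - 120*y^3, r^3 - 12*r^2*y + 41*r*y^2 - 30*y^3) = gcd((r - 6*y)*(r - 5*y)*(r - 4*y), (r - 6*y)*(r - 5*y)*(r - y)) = r^2 - 11*r*y + 30*y^2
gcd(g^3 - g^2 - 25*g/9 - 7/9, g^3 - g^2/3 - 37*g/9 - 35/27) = g^2 - 2*g - 7/9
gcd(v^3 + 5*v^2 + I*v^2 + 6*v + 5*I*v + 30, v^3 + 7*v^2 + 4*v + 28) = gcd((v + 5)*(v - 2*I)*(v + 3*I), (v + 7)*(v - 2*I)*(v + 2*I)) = v - 2*I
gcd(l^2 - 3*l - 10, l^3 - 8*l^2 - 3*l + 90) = l - 5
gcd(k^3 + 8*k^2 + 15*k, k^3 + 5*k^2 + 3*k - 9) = k + 3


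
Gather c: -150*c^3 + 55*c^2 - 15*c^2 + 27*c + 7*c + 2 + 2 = -150*c^3 + 40*c^2 + 34*c + 4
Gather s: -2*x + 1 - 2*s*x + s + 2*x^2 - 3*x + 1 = s*(1 - 2*x) + 2*x^2 - 5*x + 2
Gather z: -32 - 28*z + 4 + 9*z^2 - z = 9*z^2 - 29*z - 28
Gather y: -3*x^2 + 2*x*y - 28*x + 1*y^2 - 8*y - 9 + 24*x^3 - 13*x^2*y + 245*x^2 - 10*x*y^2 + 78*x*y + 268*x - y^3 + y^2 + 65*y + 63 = 24*x^3 + 242*x^2 + 240*x - y^3 + y^2*(2 - 10*x) + y*(-13*x^2 + 80*x + 57) + 54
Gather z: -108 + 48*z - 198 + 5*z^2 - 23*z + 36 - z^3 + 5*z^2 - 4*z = -z^3 + 10*z^2 + 21*z - 270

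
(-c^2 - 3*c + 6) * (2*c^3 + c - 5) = -2*c^5 - 6*c^4 + 11*c^3 + 2*c^2 + 21*c - 30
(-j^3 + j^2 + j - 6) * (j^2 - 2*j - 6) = -j^5 + 3*j^4 + 5*j^3 - 14*j^2 + 6*j + 36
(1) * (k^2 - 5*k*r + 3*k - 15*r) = k^2 - 5*k*r + 3*k - 15*r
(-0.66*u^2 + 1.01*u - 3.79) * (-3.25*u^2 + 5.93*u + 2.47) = 2.145*u^4 - 7.1963*u^3 + 16.6766*u^2 - 19.98*u - 9.3613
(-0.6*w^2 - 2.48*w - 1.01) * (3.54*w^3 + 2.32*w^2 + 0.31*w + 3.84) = -2.124*w^5 - 10.1712*w^4 - 9.515*w^3 - 5.416*w^2 - 9.8363*w - 3.8784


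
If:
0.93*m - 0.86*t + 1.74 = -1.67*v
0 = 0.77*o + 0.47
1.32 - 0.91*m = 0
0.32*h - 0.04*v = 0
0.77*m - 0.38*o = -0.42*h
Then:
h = -3.21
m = 1.45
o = -0.61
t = -46.30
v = -25.69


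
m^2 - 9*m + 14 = (m - 7)*(m - 2)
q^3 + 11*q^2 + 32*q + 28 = (q + 2)^2*(q + 7)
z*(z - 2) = z^2 - 2*z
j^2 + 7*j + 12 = (j + 3)*(j + 4)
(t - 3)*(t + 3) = t^2 - 9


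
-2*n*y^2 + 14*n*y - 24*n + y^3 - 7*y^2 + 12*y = (-2*n + y)*(y - 4)*(y - 3)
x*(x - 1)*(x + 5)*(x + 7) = x^4 + 11*x^3 + 23*x^2 - 35*x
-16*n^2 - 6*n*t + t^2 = (-8*n + t)*(2*n + t)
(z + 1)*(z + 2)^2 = z^3 + 5*z^2 + 8*z + 4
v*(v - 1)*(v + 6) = v^3 + 5*v^2 - 6*v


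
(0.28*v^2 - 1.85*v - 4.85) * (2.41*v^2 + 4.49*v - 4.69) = 0.6748*v^4 - 3.2013*v^3 - 21.3082*v^2 - 13.1*v + 22.7465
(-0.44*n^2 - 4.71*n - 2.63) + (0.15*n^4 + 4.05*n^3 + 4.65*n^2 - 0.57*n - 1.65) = 0.15*n^4 + 4.05*n^3 + 4.21*n^2 - 5.28*n - 4.28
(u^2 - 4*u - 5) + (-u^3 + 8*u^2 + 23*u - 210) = -u^3 + 9*u^2 + 19*u - 215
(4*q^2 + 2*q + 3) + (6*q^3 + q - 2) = 6*q^3 + 4*q^2 + 3*q + 1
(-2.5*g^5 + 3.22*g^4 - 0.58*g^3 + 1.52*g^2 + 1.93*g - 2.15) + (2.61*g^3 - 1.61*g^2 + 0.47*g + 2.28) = -2.5*g^5 + 3.22*g^4 + 2.03*g^3 - 0.0900000000000001*g^2 + 2.4*g + 0.13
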